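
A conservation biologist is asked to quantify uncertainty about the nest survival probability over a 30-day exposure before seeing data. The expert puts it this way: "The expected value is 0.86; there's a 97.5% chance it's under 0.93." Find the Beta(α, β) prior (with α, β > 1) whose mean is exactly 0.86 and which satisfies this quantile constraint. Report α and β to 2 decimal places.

With mean 0.86 fixed, write α = 0.86s, β = 0.14s where s = α+β.
Need P(θ < 0.93) = 0.975 under Beta(0.86s, 0.14s). Normal approximation: (q−m)/√(m(1−m)/s) ≈ z_{0.975} = 1.96, so s ≈ 0.86·0.14·(1.96)²/(0.93−0.86)² = 94.4.
At s = 94.4: P(θ<0.93) ≈ 0.989. Adjusting to match 0.975 gives s ≈ 70.82.
So α = 0.86·70.82 ≈ 60.91, β = 0.14·70.82 ≈ 9.92.

α ≈ 60.91, β ≈ 9.92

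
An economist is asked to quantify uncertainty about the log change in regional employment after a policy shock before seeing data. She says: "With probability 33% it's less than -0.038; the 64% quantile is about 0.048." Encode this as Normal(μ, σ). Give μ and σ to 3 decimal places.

μ = 0.009, σ = 0.108

The p-quantile of Normal(μ,σ) is μ + z_p·σ, with z_{0.33} = -0.4399 and z_{0.64} = 0.3585.
Eliminate σ: μ = (z₂·x₁ − z₁·x₂)/(z₂ − z₁) = (0.3585·-0.038 − (-0.4399)·0.048)/0.7984 = 0.009.
Then σ = (x₂ − x₁)/(z₂ − z₁) = (0.048 − -0.038)/0.7984 = 0.108.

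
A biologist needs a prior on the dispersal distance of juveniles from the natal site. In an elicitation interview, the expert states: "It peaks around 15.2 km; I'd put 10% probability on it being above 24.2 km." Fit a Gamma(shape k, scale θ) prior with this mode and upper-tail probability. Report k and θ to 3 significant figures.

k ≈ 9.68, θ ≈ 1.75

Gamma(k,θ) with k>1 has mode (k−1)θ, so θ = 15.2/(k−1).
Need P(X < 24.2) = 0.9 with θ tied to k this way. Start at k = 2, θ = 15.2: P(X<24.2) ≈ 0.473.
Too low — raise k to concentrate. Iterating converges to k ≈ 9.68.
Then θ = 15.2/(9.68−1) ≈ 1.75.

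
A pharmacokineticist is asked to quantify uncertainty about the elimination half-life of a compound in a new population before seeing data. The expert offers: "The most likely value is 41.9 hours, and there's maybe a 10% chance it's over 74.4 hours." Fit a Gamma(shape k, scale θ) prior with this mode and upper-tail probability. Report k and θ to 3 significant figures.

Gamma(k,θ) with k>1 has mode (k−1)θ, so θ = 41.9/(k−1).
Need P(X < 74.4) = 0.9 with θ tied to k this way. Start at k = 2, θ = 41.9: P(X<74.4) ≈ 0.530.
Too low — raise k to concentrate. Iterating converges to k ≈ 6.77.
Then θ = 41.9/(6.77−1) ≈ 7.26.

k ≈ 6.77, θ ≈ 7.26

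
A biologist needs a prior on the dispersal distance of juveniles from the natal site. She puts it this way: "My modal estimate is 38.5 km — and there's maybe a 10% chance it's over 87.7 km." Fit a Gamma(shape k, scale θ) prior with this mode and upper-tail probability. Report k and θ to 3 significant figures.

k ≈ 3.84, θ ≈ 13.6

Gamma(k,θ) with k>1 has mode (k−1)θ, so θ = 38.5/(k−1).
Need P(X < 87.7) = 0.9 with θ tied to k this way. Start at k = 2, θ = 38.5: P(X<87.7) ≈ 0.664.
Too low — raise k to concentrate. Iterating converges to k ≈ 3.84.
Then θ = 38.5/(3.84−1) ≈ 13.6.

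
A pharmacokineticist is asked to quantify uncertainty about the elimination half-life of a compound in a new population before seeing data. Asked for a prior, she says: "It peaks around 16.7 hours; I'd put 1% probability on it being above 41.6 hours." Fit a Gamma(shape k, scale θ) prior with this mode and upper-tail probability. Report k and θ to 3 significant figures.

Gamma(k,θ) with k>1 has mode (k−1)θ, so θ = 16.7/(k−1).
Need P(X < 41.6) = 0.99 with θ tied to k this way. Start at k = 2, θ = 16.7: P(X<41.6) ≈ 0.711.
Too low — raise k to concentrate. Iterating converges to k ≈ 6.64.
Then θ = 16.7/(6.64−1) ≈ 2.96.

k ≈ 6.64, θ ≈ 2.96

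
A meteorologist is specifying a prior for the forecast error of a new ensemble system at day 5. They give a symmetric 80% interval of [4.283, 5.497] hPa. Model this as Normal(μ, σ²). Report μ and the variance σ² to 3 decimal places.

μ = 4.890, σ² = 0.224

A symmetric 80% interval runs μ ± z·σ with z = 1.282.
Half-width = 0.607, so σ = 0.607/1.282 = 0.4736 and σ² = 0.224.
μ is the interval midpoint, 4.890.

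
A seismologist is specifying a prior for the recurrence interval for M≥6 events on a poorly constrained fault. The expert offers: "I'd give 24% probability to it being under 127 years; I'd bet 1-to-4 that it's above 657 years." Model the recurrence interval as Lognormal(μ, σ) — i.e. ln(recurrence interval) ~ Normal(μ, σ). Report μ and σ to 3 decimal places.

If T ~ Lognormal(μ,σ) then ln T ~ Normal(μ,σ), so the p-quantile of ln T is μ + z_p·σ.
ln(127) = 4.844 and ln(657) = 6.488; z_{0.24} = -0.7063, z_{0.8} = 0.8416.
σ = (6.488 − 4.844)/(0.8416 − (-0.7063)) = 1.062.
μ = 4.844 − (-0.7063)·1.062 = 5.594.

μ ≈ 5.594, σ ≈ 1.062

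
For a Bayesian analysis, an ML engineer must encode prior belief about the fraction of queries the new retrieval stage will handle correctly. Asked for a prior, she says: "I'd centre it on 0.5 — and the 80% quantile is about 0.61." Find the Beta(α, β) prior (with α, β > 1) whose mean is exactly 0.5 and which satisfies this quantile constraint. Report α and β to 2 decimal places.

With mean 0.5 fixed, write α = 0.5s, β = 0.5s where s = α+β.
Need P(θ < 0.61) = 0.8 under Beta(0.5s, 0.5s). Normal approximation: (q−m)/√(m(1−m)/s) ≈ z_{0.8} = 0.842, so s ≈ 0.5·0.5·(0.842)²/(0.61−0.5)² = 14.6.
At s = 14.6: P(θ<0.61) ≈ 0.799. Adjusting to match 0.8 gives s ≈ 14.77.
So α = 0.5·14.77 ≈ 7.38, β = 0.5·14.77 ≈ 7.38.

α ≈ 7.38, β ≈ 7.38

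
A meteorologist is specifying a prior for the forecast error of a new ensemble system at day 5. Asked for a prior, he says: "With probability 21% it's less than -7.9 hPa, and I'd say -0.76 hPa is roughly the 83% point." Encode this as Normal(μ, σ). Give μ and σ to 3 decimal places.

μ = -4.630, σ = 4.055

The p-quantile of Normal(μ,σ) is μ + z_p·σ, with z_{0.21} = -0.8064 and z_{0.83} = 0.9542.
Eliminate σ: μ = (z₂·x₁ − z₁·x₂)/(z₂ − z₁) = (0.9542·-7.9 − (-0.8064)·-0.76)/1.761 = -4.630.
Then σ = (x₂ − x₁)/(z₂ − z₁) = (-0.76 − -7.9)/1.761 = 4.055.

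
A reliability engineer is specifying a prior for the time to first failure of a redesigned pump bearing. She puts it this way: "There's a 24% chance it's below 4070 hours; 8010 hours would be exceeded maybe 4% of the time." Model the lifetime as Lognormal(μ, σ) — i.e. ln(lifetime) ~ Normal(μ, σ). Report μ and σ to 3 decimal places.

If T ~ Lognormal(μ,σ) then ln T ~ Normal(μ,σ), so the p-quantile of ln T is μ + z_p·σ.
ln(4070) = 8.311 and ln(8010) = 8.988; z_{0.24} = -0.7063, z_{0.96} = 1.751.
σ = (8.988 − 8.311)/(1.751 − (-0.7063)) = 0.276.
μ = 8.311 − (-0.7063)·0.276 = 8.506.

μ ≈ 8.506, σ ≈ 0.276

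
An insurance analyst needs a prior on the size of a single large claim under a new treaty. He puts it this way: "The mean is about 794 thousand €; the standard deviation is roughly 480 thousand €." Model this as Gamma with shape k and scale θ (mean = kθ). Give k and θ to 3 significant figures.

k ≈ 2.74, θ ≈ 290

For Gamma(k, scale θ): mean = kθ, variance = kθ², so CV = 1/√k.
CV = SD/mean = 480/794 = 0.6045, hence k = 1/CV² = 2.74.
Then θ = mean/k = 794/2.74 = 290.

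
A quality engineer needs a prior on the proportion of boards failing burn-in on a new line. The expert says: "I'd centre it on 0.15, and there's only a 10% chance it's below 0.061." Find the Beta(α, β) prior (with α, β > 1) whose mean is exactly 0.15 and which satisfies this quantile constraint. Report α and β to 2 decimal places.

With mean 0.15 fixed, write α = 0.15s, β = 0.85s where s = α+β.
Need P(θ < 0.061) = 0.1 under Beta(0.15s, 0.85s). Normal approximation: (q−m)/√(m(1−m)/s) ≈ z_{0.1} = -1.28, so s ≈ 0.15·0.85·(-1.28)²/(0.061−0.15)² = 26.4.
At s = 26.4: P(θ<0.061) ≈ 0.069. Adjusting to match 0.1 gives s ≈ 20.85.
So α = 0.15·20.85 ≈ 3.13, β = 0.85·20.85 ≈ 17.72.

α ≈ 3.13, β ≈ 17.72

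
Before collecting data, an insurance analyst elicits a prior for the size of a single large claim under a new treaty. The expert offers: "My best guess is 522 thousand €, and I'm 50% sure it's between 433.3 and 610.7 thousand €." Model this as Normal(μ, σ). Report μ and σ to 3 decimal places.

A symmetric 50% interval runs μ ± z·σ with z = 0.6745.
Half-width = 88.7, so σ = 88.7/0.6745 = 131.507.
μ is the stated best guess, 522.000.

μ = 522.000, σ = 131.507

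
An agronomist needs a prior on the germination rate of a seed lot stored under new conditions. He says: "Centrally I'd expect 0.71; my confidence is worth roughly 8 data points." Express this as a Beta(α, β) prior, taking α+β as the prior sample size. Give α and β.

Under the effective-sample-size interpretation, Beta(α, β) has prior mean α/(α+β) and prior sample size α+β.
So α+β = 8 and α/(α+β) = 0.71, giving α = 0.71·8 = 5.68 and β = 8 − 5.68 = 2.32.

α = 5.68, β = 2.32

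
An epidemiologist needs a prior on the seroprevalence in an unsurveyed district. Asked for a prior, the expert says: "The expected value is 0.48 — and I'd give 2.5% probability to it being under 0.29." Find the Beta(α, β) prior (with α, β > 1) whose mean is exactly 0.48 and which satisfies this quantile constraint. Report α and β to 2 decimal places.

α ≈ 11.83, β ≈ 12.82

With mean 0.48 fixed, write α = 0.48s, β = 0.52s where s = α+β.
Need P(θ < 0.29) = 0.025 under Beta(0.48s, 0.52s). Normal approximation: (q−m)/√(m(1−m)/s) ≈ z_{0.025} = -1.96, so s ≈ 0.48·0.52·(-1.96)²/(0.29−0.48)² = 26.6.
At s = 26.6: P(θ<0.29) ≈ 0.021. Adjusting to match 0.025 gives s ≈ 24.65.
So α = 0.48·24.65 ≈ 11.83, β = 0.52·24.65 ≈ 12.82.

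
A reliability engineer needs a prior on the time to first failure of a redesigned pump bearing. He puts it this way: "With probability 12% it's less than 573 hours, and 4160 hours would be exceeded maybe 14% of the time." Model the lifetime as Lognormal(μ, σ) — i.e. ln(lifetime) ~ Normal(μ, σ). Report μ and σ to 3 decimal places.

If T ~ Lognormal(μ,σ) then ln T ~ Normal(μ,σ), so the p-quantile of ln T is μ + z_p·σ.
ln(573) = 6.351 and ln(4160) = 8.333; z_{0.12} = -1.175, z_{0.86} = 1.08.
σ = (8.333 − 6.351)/(1.08 − (-1.175)) = 0.879.
μ = 6.351 − (-1.175)·0.879 = 7.384.

μ ≈ 7.384, σ ≈ 0.879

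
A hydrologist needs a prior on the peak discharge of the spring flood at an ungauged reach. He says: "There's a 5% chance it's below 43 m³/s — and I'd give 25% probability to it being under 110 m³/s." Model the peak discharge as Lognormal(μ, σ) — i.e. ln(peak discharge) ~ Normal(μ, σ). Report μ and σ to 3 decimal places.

If T ~ Lognormal(μ,σ) then ln T ~ Normal(μ,σ), so the p-quantile of ln T is μ + z_p·σ.
ln(43) = 3.761 and ln(110) = 4.7; z_{0.05} = -1.645, z_{0.25} = -0.6745.
σ = (4.7 − 3.761)/(-0.6745 − (-1.645)) = 0.968.
μ = 3.761 − (-1.645)·0.968 = 5.353.

μ ≈ 5.353, σ ≈ 0.968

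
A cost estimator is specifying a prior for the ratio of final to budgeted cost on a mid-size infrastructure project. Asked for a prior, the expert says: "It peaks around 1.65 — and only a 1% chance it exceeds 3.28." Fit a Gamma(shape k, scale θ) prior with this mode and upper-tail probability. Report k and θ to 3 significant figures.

Gamma(k,θ) with k>1 has mode (k−1)θ, so θ = 1.65/(k−1).
Need P(X < 3.28) = 0.99 with θ tied to k this way. Start at k = 2, θ = 1.65: P(X<3.28) ≈ 0.591.
Too low — raise k to concentrate. Iterating converges to k ≈ 11.4.
Then θ = 1.65/(11.4−1) ≈ 0.158.

k ≈ 11.4, θ ≈ 0.158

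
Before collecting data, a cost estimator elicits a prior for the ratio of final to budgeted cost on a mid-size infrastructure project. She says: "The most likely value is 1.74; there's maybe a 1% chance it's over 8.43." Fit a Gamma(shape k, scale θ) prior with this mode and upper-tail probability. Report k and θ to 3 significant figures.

Gamma(k,θ) with k>1 has mode (k−1)θ, so θ = 1.74/(k−1).
Need P(X < 8.43) = 0.99 with θ tied to k this way. Start at k = 2, θ = 1.74: P(X<8.43) ≈ 0.954.
Too low — raise k to concentrate. Iterating converges to k ≈ 2.59.
Then θ = 1.74/(2.59−1) ≈ 1.09.

k ≈ 2.59, θ ≈ 1.09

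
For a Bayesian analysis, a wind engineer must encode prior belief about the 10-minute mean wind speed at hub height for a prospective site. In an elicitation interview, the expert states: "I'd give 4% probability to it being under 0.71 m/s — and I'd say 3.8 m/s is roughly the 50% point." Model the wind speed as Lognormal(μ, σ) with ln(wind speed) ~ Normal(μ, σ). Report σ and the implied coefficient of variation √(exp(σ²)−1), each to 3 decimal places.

If T ~ Lognormal(μ,σ) then ln T ~ Normal(μ,σ), so the p-quantile of ln T is μ + z_p·σ.
ln(0.71) = -0.3425 and ln(3.8) = 1.335; z_{0.04} = -1.751, z_{0.5} = 0.
σ = (1.335 − -0.3425)/(0 − (-1.751)) = 0.958.
μ = -0.3425 − (-1.751)·0.958 = 1.335.
CV = √(exp(σ²)−1) = √(exp(0.9181)−1) = 1.227.

σ ≈ 0.958, CV ≈ 1.227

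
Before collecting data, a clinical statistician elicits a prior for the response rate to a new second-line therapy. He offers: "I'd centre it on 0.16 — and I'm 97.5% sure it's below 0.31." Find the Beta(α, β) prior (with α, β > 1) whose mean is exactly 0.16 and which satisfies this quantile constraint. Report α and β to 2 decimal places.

α ≈ 4.69, β ≈ 24.64

With mean 0.16 fixed, write α = 0.16s, β = 0.84s where s = α+β.
Need P(θ < 0.31) = 0.975 under Beta(0.16s, 0.84s). Normal approximation: (q−m)/√(m(1−m)/s) ≈ z_{0.975} = 1.96, so s ≈ 0.16·0.84·(1.96)²/(0.31−0.16)² = 22.9.
At s = 22.9: P(θ<0.31) ≈ 0.961. Adjusting to match 0.975 gives s ≈ 29.34.
So α = 0.16·29.34 ≈ 4.69, β = 0.84·29.34 ≈ 24.64.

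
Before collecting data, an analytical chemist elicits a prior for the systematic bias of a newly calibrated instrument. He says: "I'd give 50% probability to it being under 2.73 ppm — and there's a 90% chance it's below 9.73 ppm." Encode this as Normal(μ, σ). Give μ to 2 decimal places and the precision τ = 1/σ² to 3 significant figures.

μ = 2.73, τ = 0.0335

The p-quantile of Normal(μ,σ) is μ + z_p·σ, with z_{0.5} = 0 and z_{0.9} = 1.282.
Eliminate σ: μ = (z₂·x₁ − z₁·x₂)/(z₂ − z₁) = (1.282·2.73 − (0)·9.73)/1.282 = 2.73.
Then σ = (x₂ − x₁)/(z₂ − z₁) = (9.73 − 2.73)/1.282 = 5.46.
Precision τ = 1/σ² = 1/5.462² = 0.0335.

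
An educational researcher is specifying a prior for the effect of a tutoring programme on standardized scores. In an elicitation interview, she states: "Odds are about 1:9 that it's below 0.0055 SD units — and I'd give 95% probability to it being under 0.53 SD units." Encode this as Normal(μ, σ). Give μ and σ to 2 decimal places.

μ = 0.24, σ = 0.18

The p-quantile of Normal(μ,σ) is μ + z_p·σ, with z_{0.1} = -1.282 and z_{0.95} = 1.645.
Eliminate σ: μ = (z₂·x₁ − z₁·x₂)/(z₂ − z₁) = (1.645·0.0055 − (-1.282)·0.53)/2.926 = 0.24.
Then σ = (x₂ − x₁)/(z₂ − z₁) = (0.53 − 0.0055)/2.926 = 0.18.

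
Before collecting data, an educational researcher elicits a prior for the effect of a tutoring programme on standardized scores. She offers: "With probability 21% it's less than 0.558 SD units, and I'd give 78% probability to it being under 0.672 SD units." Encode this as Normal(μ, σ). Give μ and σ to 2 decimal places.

μ = 0.62, σ = 0.07

The p-quantile of Normal(μ,σ) is μ + z_p·σ, with z_{0.21} = -0.8064 and z_{0.78} = 0.7722.
Eliminate σ: μ = (z₂·x₁ − z₁·x₂)/(z₂ − z₁) = (0.7722·0.558 − (-0.8064)·0.672)/1.579 = 0.62.
Then σ = (x₂ − x₁)/(z₂ − z₁) = (0.672 − 0.558)/1.579 = 0.07.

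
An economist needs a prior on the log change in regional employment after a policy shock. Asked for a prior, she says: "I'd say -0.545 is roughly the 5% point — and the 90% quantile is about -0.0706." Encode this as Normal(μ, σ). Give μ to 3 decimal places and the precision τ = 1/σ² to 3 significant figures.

The p-quantile of Normal(μ,σ) is μ + z_p·σ, with z_{0.05} = -1.645 and z_{0.9} = 1.282.
Eliminate σ: μ = (z₂·x₁ − z₁·x₂)/(z₂ − z₁) = (1.282·-0.545 − (-1.645)·-0.0706)/2.926 = -0.278.
Then σ = (x₂ − x₁)/(z₂ − z₁) = (-0.0706 − -0.545)/2.926 = 0.162.
Precision τ = 1/σ² = 1/0.1621² = 38.1.

μ = -0.278, τ = 38.1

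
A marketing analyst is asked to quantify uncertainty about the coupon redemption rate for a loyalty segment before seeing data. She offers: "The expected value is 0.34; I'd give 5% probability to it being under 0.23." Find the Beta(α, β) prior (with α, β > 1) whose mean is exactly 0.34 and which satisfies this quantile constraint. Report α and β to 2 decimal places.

α ≈ 15.54, β ≈ 30.17

With mean 0.34 fixed, write α = 0.34s, β = 0.66s where s = α+β.
Need P(θ < 0.23) = 0.05 under Beta(0.34s, 0.66s). Normal approximation: (q−m)/√(m(1−m)/s) ≈ z_{0.05} = -1.64, so s ≈ 0.34·0.66·(-1.64)²/(0.23−0.34)² = 50.2.
At s = 50.2: P(θ<0.23) ≈ 0.042. Adjusting to match 0.05 gives s ≈ 45.72.
So α = 0.34·45.72 ≈ 15.54, β = 0.66·45.72 ≈ 30.17.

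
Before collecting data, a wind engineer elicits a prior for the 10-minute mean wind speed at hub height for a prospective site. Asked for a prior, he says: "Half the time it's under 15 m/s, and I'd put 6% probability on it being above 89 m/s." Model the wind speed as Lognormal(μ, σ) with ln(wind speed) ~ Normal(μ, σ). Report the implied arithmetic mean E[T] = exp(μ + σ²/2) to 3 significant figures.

If T ~ Lognormal(μ,σ) then ln T ~ Normal(μ,σ), so the p-quantile of ln T is μ + z_p·σ.
ln(15) = 2.708 and ln(89) = 4.489; z_{0.5} = 0, z_{0.94} = 1.555.
σ = (4.489 − 2.708)/(1.555 − (0)) = 1.145.
μ = 2.708 − (0)·1.145 = 2.708.
E[T] = exp(μ + σ²/2) = exp(2.708 + 0.6558) = 28.9 m/s.

E[T] ≈ 28.9 m/s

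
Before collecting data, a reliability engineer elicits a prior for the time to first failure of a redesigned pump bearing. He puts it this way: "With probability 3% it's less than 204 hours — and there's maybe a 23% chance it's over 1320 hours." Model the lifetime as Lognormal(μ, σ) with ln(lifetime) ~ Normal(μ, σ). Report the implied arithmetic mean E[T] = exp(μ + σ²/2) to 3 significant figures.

E[T] ≈ 1010 hours

If T ~ Lognormal(μ,σ) then ln T ~ Normal(μ,σ), so the p-quantile of ln T is μ + z_p·σ.
ln(204) = 5.318 and ln(1320) = 7.185; z_{0.03} = -1.881, z_{0.77} = 0.7388.
σ = (7.185 − 5.318)/(0.7388 − (-1.881)) = 0.713.
μ = 5.318 − (-1.881)·0.713 = 6.659.
E[T] = exp(μ + σ²/2) = exp(6.659 + 0.2540) = 1010 hours.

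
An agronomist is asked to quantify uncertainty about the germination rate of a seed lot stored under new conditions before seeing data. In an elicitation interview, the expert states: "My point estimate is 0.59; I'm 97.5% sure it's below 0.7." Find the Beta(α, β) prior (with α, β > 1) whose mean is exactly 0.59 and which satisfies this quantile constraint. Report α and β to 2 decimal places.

With mean 0.59 fixed, write α = 0.59s, β = 0.41s where s = α+β.
Need P(θ < 0.7) = 0.975 under Beta(0.59s, 0.41s). Normal approximation: (q−m)/√(m(1−m)/s) ≈ z_{0.975} = 1.96, so s ≈ 0.59·0.41·(1.96)²/(0.7−0.59)² = 76.8.
At s = 76.8: P(θ<0.7) ≈ 0.978. Adjusting to match 0.975 gives s ≈ 72.13.
So α = 0.59·72.13 ≈ 42.56, β = 0.41·72.13 ≈ 29.57.

α ≈ 42.56, β ≈ 29.57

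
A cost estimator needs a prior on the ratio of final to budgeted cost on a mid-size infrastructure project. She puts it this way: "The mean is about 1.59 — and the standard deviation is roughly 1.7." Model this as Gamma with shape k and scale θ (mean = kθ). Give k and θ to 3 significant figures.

k ≈ 0.875, θ ≈ 1.82

For Gamma(k, scale θ): mean = kθ, variance = kθ², so CV = 1/√k.
CV = SD/mean = 1.7/1.59 = 1.069, hence k = 1/CV² = 0.875.
Then θ = mean/k = 1.59/0.875 = 1.82.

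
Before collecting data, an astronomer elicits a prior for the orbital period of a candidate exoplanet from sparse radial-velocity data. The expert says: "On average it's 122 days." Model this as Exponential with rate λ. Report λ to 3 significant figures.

Exponential mean = 1/λ, so λ = 1/122.0 = 0.0082.

λ ≈ 0.0082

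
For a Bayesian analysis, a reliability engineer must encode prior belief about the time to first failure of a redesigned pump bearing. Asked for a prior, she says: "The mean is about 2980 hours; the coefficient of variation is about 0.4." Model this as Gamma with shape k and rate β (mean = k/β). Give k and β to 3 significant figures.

k ≈ 6.25, β ≈ 0.0021

For Gamma(k, rate β): mean = k/β, variance = k/β², so CV = 1/√k.
CV = 0.4, hence k = 1/CV² = 6.25.
Then β = k/mean = 6.25/2980 = 0.0021.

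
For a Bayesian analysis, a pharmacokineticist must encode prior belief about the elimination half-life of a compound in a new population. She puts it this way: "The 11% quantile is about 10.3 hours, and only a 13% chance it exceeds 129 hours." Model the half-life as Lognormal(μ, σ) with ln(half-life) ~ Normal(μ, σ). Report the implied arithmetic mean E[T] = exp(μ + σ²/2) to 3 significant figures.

If T ~ Lognormal(μ,σ) then ln T ~ Normal(μ,σ), so the p-quantile of ln T is μ + z_p·σ.
ln(10.3) = 2.332 and ln(129) = 4.86; z_{0.11} = -1.227, z_{0.87} = 1.126.
σ = (4.86 − 2.332)/(1.126 − (-1.227)) = 1.074.
μ = 2.332 − (-1.227)·1.074 = 3.650.
E[T] = exp(μ + σ²/2) = exp(3.650 + 0.5770) = 68.5 hours.

E[T] ≈ 68.5 hours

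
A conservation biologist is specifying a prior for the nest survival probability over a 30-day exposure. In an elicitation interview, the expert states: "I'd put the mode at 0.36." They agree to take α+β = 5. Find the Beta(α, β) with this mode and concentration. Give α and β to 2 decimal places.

α = 2.08, β = 2.92

For α,β > 1 the Beta mode is (α−1)/(α+β−2). With α+β = 5, the mode is (α−1)/3.
Set (α−1)/3 = 0.36 → α = 1 + 0.36·3 = 2.08.
β = 5 − α = 2.92.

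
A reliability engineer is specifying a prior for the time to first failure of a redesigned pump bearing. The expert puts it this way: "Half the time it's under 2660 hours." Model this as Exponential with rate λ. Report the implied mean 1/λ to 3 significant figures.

Exponential median = ln 2 / λ, so λ = ln 2 / 2660.0 = 0.000261.
Mean = 1/λ = 3840 hours.

mean ≈ 3840 hours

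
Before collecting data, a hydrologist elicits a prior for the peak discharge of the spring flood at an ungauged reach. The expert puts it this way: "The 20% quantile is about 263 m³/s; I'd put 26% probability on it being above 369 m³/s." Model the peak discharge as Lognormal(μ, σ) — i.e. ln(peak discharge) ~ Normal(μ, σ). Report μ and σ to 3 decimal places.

μ ≈ 5.764, σ ≈ 0.228

If T ~ Lognormal(μ,σ) then ln T ~ Normal(μ,σ), so the p-quantile of ln T is μ + z_p·σ.
ln(263) = 5.572 and ln(369) = 5.911; z_{0.2} = -0.8416, z_{0.74} = 0.6433.
σ = (5.911 − 5.572)/(0.6433 − (-0.8416)) = 0.228.
μ = 5.572 − (-0.8416)·0.228 = 5.764.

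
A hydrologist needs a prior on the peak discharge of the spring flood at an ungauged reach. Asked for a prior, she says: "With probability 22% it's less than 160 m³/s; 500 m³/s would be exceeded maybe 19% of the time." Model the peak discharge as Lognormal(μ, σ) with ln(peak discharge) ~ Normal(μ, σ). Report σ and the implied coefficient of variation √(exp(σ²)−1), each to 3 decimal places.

If T ~ Lognormal(μ,σ) then ln T ~ Normal(μ,σ), so the p-quantile of ln T is μ + z_p·σ.
ln(160) = 5.075 and ln(500) = 6.215; z_{0.22} = -0.7722, z_{0.81} = 0.8779.
σ = (6.215 − 5.075)/(0.8779 − (-0.7722)) = 0.691.
μ = 5.075 − (-0.7722)·0.691 = 5.608.
CV = √(exp(σ²)−1) = √(exp(0.4768)−1) = 0.782.

σ ≈ 0.691, CV ≈ 0.782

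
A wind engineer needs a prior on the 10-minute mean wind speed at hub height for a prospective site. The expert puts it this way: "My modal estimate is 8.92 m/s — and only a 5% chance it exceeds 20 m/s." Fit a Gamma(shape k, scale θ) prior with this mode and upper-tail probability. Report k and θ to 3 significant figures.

Gamma(k,θ) with k>1 has mode (k−1)θ, so θ = 8.92/(k−1).
Need P(X < 20) = 0.95 with θ tied to k this way. Start at k = 2, θ = 8.92: P(X<20) ≈ 0.656.
Too low — raise k to concentrate. Iterating converges to k ≈ 5.21.
Then θ = 8.92/(5.21−1) ≈ 2.12.

k ≈ 5.21, θ ≈ 2.12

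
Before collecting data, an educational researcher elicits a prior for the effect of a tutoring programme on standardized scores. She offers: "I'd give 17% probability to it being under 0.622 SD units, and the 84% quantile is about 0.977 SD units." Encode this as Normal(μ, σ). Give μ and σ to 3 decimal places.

For Normal(μ,σ), the p-quantile is μ + z_p·σ. Here z_{0.17} = -0.9542, z_{0.84} = 0.9945.
So 0.622 = μ − 0.9542σ and 0.977 = μ + 0.9945σ.
Subtracting: σ = (0.977 − 0.622)/(0.9945 − (-0.9542)) = 0.182.
Then μ = 0.622 − (-0.9542)·0.182 = 0.796.

μ = 0.796, σ = 0.182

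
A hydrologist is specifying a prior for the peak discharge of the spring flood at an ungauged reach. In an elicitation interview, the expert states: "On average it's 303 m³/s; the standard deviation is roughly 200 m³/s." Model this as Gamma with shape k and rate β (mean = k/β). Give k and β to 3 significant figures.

k ≈ 2.3, β ≈ 0.00757

For Gamma(k, rate β): mean = k/β, variance = k/β², so CV = 1/√k.
CV = SD/mean = 200/303 = 0.6601, hence k = 1/CV² = 2.3.
Then β = k/mean = 2.3/303 = 0.00757.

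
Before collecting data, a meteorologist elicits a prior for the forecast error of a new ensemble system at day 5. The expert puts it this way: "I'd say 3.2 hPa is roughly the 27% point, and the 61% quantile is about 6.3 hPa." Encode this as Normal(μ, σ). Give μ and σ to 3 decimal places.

μ = 5.329, σ = 3.475

The p-quantile of Normal(μ,σ) is μ + z_p·σ, with z_{0.27} = -0.6128 and z_{0.61} = 0.2793.
Eliminate σ: μ = (z₂·x₁ − z₁·x₂)/(z₂ − z₁) = (0.2793·3.2 − (-0.6128)·6.3)/0.8921 = 5.329.
Then σ = (x₂ − x₁)/(z₂ − z₁) = (6.3 − 3.2)/0.8921 = 3.475.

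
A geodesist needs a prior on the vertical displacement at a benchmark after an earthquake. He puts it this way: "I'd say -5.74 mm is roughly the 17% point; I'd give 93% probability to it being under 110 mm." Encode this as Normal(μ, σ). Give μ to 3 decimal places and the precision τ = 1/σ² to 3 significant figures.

The p-quantile of Normal(μ,σ) is μ + z_p·σ, with z_{0.17} = -0.9542 and z_{0.93} = 1.476.
Eliminate σ: μ = (z₂·x₁ − z₁·x₂)/(z₂ − z₁) = (1.476·-5.74 − (-0.9542)·110)/2.43 = 39.707.
Then σ = (x₂ − x₁)/(z₂ − z₁) = (110 − -5.74)/2.43 = 47.630.
Precision τ = 1/σ² = 1/47.63² = 0.000441.

μ = 39.707, τ = 0.000441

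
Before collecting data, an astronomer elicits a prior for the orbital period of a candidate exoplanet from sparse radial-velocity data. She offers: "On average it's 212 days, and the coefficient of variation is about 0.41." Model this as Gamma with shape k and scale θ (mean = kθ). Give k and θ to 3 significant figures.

k ≈ 5.95, θ ≈ 35.6

For Gamma(k, scale θ): mean = kθ, variance = kθ², so CV = 1/√k.
CV = 0.41, hence k = 1/CV² = 5.95.
Then θ = mean/k = 212/5.95 = 35.6.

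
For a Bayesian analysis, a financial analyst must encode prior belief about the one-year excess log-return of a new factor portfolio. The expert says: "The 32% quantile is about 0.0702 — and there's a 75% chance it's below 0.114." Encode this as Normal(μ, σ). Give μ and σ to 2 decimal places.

The p-quantile of Normal(μ,σ) is μ + z_p·σ, with z_{0.32} = -0.4677 and z_{0.75} = 0.6745.
Eliminate σ: μ = (z₂·x₁ − z₁·x₂)/(z₂ − z₁) = (0.6745·0.0702 − (-0.4677)·0.114)/1.142 = 0.09.
Then σ = (x₂ − x₁)/(z₂ − z₁) = (0.114 − 0.0702)/1.142 = 0.04.

μ = 0.09, σ = 0.04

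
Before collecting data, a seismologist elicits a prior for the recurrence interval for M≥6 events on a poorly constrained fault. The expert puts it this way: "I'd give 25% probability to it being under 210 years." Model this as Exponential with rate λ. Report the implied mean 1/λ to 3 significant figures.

P(T < 210.0) = 1 − e^(−λ·210.0) = 0.25, so λ = −ln(1−0.25)/210.0 = −ln(0.75)/210.0 = 0.00137.
Mean = 1/λ = 730 years.

mean ≈ 730 years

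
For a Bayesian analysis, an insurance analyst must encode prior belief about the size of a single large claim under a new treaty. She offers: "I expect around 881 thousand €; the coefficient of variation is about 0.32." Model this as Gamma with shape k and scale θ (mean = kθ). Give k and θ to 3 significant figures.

For Gamma(k, scale θ): mean = kθ, variance = kθ², so CV = 1/√k.
CV = 0.32, hence k = 1/CV² = 9.77.
Then θ = mean/k = 881/9.77 = 90.2.

k ≈ 9.77, θ ≈ 90.2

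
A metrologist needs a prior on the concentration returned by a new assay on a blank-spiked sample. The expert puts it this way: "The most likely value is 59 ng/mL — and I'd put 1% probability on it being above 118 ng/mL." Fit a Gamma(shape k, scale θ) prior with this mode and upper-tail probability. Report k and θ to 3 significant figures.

k ≈ 11.2, θ ≈ 5.77

Gamma(k,θ) with k>1 has mode (k−1)θ, so θ = 59/(k−1).
Need P(X < 118) = 0.99 with θ tied to k this way. Start at k = 2, θ = 59: P(X<118) ≈ 0.594.
Too low — raise k to concentrate. Iterating converges to k ≈ 11.2.
Then θ = 59/(11.2−1) ≈ 5.77.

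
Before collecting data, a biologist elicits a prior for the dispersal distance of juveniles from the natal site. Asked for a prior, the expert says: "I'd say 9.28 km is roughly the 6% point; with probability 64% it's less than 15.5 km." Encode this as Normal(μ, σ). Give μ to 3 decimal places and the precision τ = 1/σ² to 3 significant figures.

The p-quantile of Normal(μ,σ) is μ + z_p·σ, with z_{0.06} = -1.555 and z_{0.64} = 0.3585.
Eliminate σ: μ = (z₂·x₁ − z₁·x₂)/(z₂ − z₁) = (0.3585·9.28 − (-1.555)·15.5)/1.913 = 14.335.
Then σ = (x₂ − x₁)/(z₂ − z₁) = (15.5 − 9.28)/1.913 = 3.251.
Precision τ = 1/σ² = 1/3.251² = 0.0946.

μ = 14.335, τ = 0.0946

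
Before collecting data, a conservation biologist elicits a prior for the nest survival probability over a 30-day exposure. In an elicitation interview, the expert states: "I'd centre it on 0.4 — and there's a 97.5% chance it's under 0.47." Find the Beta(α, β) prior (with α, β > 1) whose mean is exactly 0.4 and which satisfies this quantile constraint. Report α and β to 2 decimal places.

α ≈ 76.84, β ≈ 115.27

With mean 0.4 fixed, write α = 0.4s, β = 0.6s where s = α+β.
Need P(θ < 0.47) = 0.975 under Beta(0.4s, 0.6s). Normal approximation: (q−m)/√(m(1−m)/s) ≈ z_{0.975} = 1.96, so s ≈ 0.4·0.6·(1.96)²/(0.47−0.4)² = 188.2.
At s = 188.2: P(θ<0.47) ≈ 0.974. Adjusting to match 0.975 gives s ≈ 192.11.
So α = 0.4·192.11 ≈ 76.84, β = 0.6·192.11 ≈ 115.27.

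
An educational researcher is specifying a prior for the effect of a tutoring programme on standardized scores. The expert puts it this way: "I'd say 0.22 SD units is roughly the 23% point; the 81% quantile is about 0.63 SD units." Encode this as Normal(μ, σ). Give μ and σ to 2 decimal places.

The p-quantile of Normal(μ,σ) is μ + z_p·σ, with z_{0.23} = -0.7388 and z_{0.81} = 0.8779.
Eliminate σ: μ = (z₂·x₁ − z₁·x₂)/(z₂ − z₁) = (0.8779·0.22 − (-0.7388)·0.63)/1.617 = 0.41.
Then σ = (x₂ − x₁)/(z₂ − z₁) = (0.63 − 0.22)/1.617 = 0.25.

μ = 0.41, σ = 0.25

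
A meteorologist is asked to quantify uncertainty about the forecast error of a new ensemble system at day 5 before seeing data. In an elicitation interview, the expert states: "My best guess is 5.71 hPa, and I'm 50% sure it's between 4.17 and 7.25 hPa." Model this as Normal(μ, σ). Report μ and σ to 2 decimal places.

μ = 5.71, σ = 2.28

A symmetric 50% interval runs μ ± z·σ with z = 0.6745.
Half-width = 1.54, so σ = 1.54/0.6745 = 2.28.
μ is the stated best guess, 5.71.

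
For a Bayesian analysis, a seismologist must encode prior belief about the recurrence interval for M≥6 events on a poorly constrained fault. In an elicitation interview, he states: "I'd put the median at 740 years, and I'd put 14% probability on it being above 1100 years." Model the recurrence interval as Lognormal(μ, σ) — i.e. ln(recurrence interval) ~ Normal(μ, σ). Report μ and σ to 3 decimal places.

μ ≈ 6.607, σ ≈ 0.367

If T ~ Lognormal(μ,σ) then ln T ~ Normal(μ,σ), so the p-quantile of ln T is μ + z_p·σ.
ln(740) = 6.607 and ln(1100) = 7.003; z_{0.5} = 0, z_{0.86} = 1.08.
σ = (7.003 − 6.607)/(1.08 − (0)) = 0.367.
μ = 6.607 − (0)·0.367 = 6.607.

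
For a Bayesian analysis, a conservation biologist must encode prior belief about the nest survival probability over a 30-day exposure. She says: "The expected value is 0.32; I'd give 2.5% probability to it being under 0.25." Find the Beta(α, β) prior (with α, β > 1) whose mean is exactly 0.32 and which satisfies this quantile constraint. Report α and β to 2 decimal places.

α ≈ 50.90, β ≈ 108.17

With mean 0.32 fixed, write α = 0.32s, β = 0.68s where s = α+β.
Need P(θ < 0.25) = 0.025 under Beta(0.32s, 0.68s). Normal approximation: (q−m)/√(m(1−m)/s) ≈ z_{0.025} = -1.96, so s ≈ 0.32·0.68·(-1.96)²/(0.25−0.32)² = 170.6.
At s = 170.6: P(θ<0.25) ≈ 0.021. Adjusting to match 0.025 gives s ≈ 159.07.
So α = 0.32·159.07 ≈ 50.90, β = 0.68·159.07 ≈ 108.17.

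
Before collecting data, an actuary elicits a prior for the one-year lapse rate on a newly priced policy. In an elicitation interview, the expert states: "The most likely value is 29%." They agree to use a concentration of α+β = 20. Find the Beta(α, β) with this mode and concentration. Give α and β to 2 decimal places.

For α,β > 1 the Beta mode is (α−1)/(α+β−2). With α+β = 20, the mode is (α−1)/18.
Set (α−1)/18 = 0.29 → α = 1 + 0.29·18 = 6.22.
β = 20 − α = 13.78.

α = 6.22, β = 13.78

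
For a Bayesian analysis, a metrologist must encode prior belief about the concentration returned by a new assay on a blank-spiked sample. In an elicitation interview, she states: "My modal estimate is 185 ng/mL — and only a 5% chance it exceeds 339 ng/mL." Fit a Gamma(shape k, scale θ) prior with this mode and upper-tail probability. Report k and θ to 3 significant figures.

k ≈ 8.59, θ ≈ 24.4

Gamma(k,θ) with k>1 has mode (k−1)θ, so θ = 185/(k−1).
Need P(X < 339) = 0.95 with θ tied to k this way. Start at k = 2, θ = 185: P(X<339) ≈ 0.547.
Too low — raise k to concentrate. Iterating converges to k ≈ 8.59.
Then θ = 185/(8.59−1) ≈ 24.4.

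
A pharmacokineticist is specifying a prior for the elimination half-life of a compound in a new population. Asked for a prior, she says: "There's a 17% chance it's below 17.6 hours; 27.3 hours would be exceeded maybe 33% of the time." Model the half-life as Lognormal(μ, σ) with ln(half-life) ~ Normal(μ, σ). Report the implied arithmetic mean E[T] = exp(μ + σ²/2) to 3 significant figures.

E[T] ≈ 25 hours

If T ~ Lognormal(μ,σ) then ln T ~ Normal(μ,σ), so the p-quantile of ln T is μ + z_p·σ.
ln(17.6) = 2.868 and ln(27.3) = 3.307; z_{0.17} = -0.9542, z_{0.67} = 0.4399.
σ = (3.307 − 2.868)/(0.4399 − (-0.9542)) = 0.315.
μ = 2.868 − (-0.9542)·0.315 = 3.168.
E[T] = exp(μ + σ²/2) = exp(3.168 + 0.0496) = 25 hours.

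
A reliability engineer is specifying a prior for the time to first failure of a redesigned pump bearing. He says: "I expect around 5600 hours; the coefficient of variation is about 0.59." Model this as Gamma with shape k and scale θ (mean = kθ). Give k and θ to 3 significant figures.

For Gamma(k, scale θ): mean = kθ, variance = kθ², so CV = 1/√k.
CV = 0.59, hence k = 1/CV² = 2.87.
Then θ = mean/k = 5600/2.87 = 1950.

k ≈ 2.87, θ ≈ 1950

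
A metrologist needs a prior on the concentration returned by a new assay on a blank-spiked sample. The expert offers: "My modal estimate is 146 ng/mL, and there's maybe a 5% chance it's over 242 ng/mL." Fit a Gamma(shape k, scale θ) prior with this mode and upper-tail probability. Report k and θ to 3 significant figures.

k ≈ 11.9, θ ≈ 13.3

Gamma(k,θ) with k>1 has mode (k−1)θ, so θ = 146/(k−1).
Need P(X < 242) = 0.95 with θ tied to k this way. Start at k = 2, θ = 146: P(X<242) ≈ 0.493.
Too low — raise k to concentrate. Iterating converges to k ≈ 11.9.
Then θ = 146/(11.9−1) ≈ 13.3.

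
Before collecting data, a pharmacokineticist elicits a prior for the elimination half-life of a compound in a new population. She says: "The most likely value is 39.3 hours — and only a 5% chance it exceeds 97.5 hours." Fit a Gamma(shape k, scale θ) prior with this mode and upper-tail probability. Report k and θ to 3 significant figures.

k ≈ 4.29, θ ≈ 11.9

Gamma(k,θ) with k>1 has mode (k−1)θ, so θ = 39.3/(k−1).
Need P(X < 97.5) = 0.95 with θ tied to k this way. Start at k = 2, θ = 39.3: P(X<97.5) ≈ 0.709.
Too low — raise k to concentrate. Iterating converges to k ≈ 4.29.
Then θ = 39.3/(4.29−1) ≈ 11.9.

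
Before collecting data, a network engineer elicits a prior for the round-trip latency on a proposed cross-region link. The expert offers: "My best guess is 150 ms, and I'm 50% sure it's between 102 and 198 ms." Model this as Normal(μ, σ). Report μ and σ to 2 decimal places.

A symmetric 50% interval runs μ ± z·σ with z = 0.6745.
Half-width = 48, so σ = 48/0.6745 = 71.16.
μ is the stated best guess, 150.00.

μ = 150.00, σ = 71.16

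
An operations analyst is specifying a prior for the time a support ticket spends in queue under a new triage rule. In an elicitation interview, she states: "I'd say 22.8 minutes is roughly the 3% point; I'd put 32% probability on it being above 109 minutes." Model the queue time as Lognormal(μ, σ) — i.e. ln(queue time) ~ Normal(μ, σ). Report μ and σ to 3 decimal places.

μ ≈ 4.380, σ ≈ 0.666

If T ~ Lognormal(μ,σ) then ln T ~ Normal(μ,σ), so the p-quantile of ln T is μ + z_p·σ.
ln(22.8) = 3.127 and ln(109) = 4.691; z_{0.03} = -1.881, z_{0.68} = 0.4677.
σ = (4.691 − 3.127)/(0.4677 − (-1.881)) = 0.666.
μ = 3.127 − (-1.881)·0.666 = 4.380.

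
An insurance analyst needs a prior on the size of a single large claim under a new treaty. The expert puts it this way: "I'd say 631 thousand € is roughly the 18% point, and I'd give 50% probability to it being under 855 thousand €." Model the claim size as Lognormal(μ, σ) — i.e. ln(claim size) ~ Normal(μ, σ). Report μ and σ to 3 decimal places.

If T ~ Lognormal(μ,σ) then ln T ~ Normal(μ,σ), so the p-quantile of ln T is μ + z_p·σ.
ln(631) = 6.447 and ln(855) = 6.751; z_{0.18} = -0.9154, z_{0.5} = 0.
σ = (6.751 − 6.447)/(0 − (-0.9154)) = 0.332.
μ = 6.447 − (-0.9154)·0.332 = 6.751.

μ ≈ 6.751, σ ≈ 0.332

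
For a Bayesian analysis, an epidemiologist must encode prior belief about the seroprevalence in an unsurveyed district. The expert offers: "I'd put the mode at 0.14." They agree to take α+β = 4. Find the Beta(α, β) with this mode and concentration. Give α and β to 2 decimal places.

α = 1.28, β = 2.72

For α,β > 1 the Beta mode is (α−1)/(α+β−2). With α+β = 4, the mode is (α−1)/2.
Set (α−1)/2 = 0.14 → α = 1 + 0.14·2 = 1.28.
β = 4 − α = 2.72.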